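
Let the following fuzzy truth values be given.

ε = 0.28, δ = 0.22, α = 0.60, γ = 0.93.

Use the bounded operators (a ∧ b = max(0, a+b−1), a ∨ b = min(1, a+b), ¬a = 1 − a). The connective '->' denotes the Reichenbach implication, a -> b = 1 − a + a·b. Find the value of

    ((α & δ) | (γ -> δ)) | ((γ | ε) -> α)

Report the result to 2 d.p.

α & δ = max(0, a+b−1) on (0.60, 0.22) = 0.00
γ -> δ  [Reichenbach: 1 − a + a·b] with a=0.93, b=0.22 → 0.27
(α & δ) | (γ -> δ) = min(1, a+b) on (0.00, 0.27) = 0.27
γ | ε = min(1, a+b) on (0.93, 0.28) = 1.00
(γ | ε) -> α  [Reichenbach: 1 − a + a·b] with a=1.00, b=0.60 → 0.60
((α & δ) | (γ -> δ)) | ((γ | ε) -> α) = min(1, a+b) on (0.27, 0.60) = 0.87

0.87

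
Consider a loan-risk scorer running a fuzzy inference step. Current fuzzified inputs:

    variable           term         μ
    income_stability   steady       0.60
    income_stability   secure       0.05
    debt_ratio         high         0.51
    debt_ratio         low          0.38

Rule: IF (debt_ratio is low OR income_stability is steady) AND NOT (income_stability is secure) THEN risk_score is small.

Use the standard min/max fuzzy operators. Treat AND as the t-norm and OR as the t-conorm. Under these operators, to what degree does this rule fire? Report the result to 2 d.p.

0.60

firing strength: (low=0.38 OR steady=0.60) = 0.60; AND[min(a, b)] with ¬secure=1−0.05=0.95 → w = 0.60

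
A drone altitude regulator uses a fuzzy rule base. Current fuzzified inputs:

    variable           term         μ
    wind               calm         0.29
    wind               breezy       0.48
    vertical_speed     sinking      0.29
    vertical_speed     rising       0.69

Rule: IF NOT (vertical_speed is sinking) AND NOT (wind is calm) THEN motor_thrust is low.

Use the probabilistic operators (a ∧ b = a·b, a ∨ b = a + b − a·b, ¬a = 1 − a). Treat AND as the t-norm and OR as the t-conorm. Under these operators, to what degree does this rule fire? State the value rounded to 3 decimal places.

firing strength: ¬sinking=1−0.29=0.71, ¬calm=1−0.29=0.71; AND[a·b] → w = 0.5041

0.504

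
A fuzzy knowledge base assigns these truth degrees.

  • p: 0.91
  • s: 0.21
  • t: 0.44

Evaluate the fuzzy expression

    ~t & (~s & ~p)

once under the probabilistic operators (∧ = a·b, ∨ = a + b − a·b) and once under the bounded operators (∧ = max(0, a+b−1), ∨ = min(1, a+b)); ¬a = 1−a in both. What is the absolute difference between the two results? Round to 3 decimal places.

0.040

Under probabilistic:
  ~t = 1 − 0.4400 = 0.5600
  ~s = 1 − 0.2100 = 0.7900
  ~p = 1 − 0.9100 = 0.0900
  ~s & ~p = a·b on (0.7900, 0.0900) = 0.0711
  ~t & (~s & ~p) = a·b on (0.5600, 0.0711) = 0.0398
  → value = 0.0398
Under bounded:
  ~t = 1 − 0.44 = 0.56
  ~s = 1 − 0.21 = 0.79
  ~p = 1 − 0.91 = 0.09
  ~s & ~p = max(0, a+b−1) on (0.79, 0.09) = 0.00
  ~t & (~s & ~p) = max(0, a+b−1) on (0.56, 0.00) = 0.00
  → value = 0.0000
|0.0398 − 0.0000| = 0.040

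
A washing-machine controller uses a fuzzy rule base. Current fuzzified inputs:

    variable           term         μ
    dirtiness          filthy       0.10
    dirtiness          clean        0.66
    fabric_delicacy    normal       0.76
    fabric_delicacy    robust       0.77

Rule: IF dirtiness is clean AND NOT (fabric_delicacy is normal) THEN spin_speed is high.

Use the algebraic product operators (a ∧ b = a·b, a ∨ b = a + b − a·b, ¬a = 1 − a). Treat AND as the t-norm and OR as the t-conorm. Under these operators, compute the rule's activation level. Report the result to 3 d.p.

0.158

firing strength: clean=0.66, ¬normal=1−0.76=0.24; AND[a·b] → w = 0.1584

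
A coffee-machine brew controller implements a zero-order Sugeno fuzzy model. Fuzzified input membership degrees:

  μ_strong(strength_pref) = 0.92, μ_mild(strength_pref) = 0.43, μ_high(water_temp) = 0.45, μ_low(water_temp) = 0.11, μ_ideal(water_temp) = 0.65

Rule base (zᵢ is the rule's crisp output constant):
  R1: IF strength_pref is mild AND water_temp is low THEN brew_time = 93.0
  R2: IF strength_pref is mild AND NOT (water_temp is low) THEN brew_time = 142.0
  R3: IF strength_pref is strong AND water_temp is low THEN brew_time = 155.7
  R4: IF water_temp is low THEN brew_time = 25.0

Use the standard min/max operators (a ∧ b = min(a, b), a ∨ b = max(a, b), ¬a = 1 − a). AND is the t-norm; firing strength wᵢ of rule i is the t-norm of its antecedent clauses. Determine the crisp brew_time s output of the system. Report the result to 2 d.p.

R1 (z=93.0): mild=0.43, low=0.11; AND[min(a, b)] → w = 0.11
R2 (z=142.0): mild=0.43, ¬low=1−0.11=0.89; AND[min(a, b)] → w = 0.43
R3 (z=155.7): strong=0.92, low=0.11; AND[min(a, b)] → w = 0.11
R4 (z=25.0): low=0.11 → w = 0.11
Weighted average = (0.11·93.0 + 0.43·142.0 + 0.11·155.7 + 0.11·25.0) / (0.11 + 0.43 + 0.11 + 0.11)
  = 91.1670 / 0.7600 = 119.96

119.96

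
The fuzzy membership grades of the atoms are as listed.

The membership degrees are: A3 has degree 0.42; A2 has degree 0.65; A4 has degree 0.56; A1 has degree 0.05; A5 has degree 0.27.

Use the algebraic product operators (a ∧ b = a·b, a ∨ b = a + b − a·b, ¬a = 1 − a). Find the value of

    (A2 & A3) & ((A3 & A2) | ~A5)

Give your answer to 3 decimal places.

A2 & A3 = a·b on (0.6500, 0.4200) = 0.2730
A3 & A2 = a·b on (0.4200, 0.6500) = 0.2730
~A5 = 1 − 0.2700 = 0.7300
(A3 & A2) | ~A5 = a + b − a·b on (0.2730, 0.7300) = 0.8037
(A2 & A3) & ((A3 & A2) | ~A5) = a·b on (0.2730, 0.8037) = 0.2194

0.219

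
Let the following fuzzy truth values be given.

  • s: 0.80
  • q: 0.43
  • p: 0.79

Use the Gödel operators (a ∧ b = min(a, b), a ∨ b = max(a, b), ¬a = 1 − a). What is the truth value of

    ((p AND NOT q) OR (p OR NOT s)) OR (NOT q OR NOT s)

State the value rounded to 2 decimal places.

0.79

NOT q = 1 − 0.43 = 0.57
p AND NOT q = min(a, b) on (0.79, 0.57) = 0.57
NOT s = 1 − 0.80 = 0.20
p OR NOT s = max(a, b) on (0.79, 0.20) = 0.79
(p AND NOT q) OR (p OR NOT s) = max(a, b) on (0.57, 0.79) = 0.79
NOT q = 1 − 0.43 = 0.57
NOT s = 1 − 0.80 = 0.20
NOT q OR NOT s = max(a, b) on (0.57, 0.20) = 0.57
((p AND NOT q) OR (p OR NOT s)) OR (NOT q OR NOT s) = max(a, b) on (0.79, 0.57) = 0.79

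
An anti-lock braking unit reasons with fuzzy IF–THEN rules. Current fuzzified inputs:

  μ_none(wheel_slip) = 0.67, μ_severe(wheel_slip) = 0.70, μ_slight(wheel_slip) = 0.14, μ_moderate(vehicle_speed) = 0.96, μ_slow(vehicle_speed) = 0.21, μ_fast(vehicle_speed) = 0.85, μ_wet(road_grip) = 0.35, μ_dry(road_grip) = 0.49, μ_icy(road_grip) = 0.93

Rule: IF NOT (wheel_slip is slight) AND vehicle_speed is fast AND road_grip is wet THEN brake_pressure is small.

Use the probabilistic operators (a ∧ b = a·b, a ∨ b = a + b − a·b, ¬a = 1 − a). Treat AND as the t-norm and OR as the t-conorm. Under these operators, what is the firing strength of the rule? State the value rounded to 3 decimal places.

0.256

firing strength: ¬slight=1−0.14=0.86, fast=0.85, wet=0.35; AND[a·b] → w = 0.2558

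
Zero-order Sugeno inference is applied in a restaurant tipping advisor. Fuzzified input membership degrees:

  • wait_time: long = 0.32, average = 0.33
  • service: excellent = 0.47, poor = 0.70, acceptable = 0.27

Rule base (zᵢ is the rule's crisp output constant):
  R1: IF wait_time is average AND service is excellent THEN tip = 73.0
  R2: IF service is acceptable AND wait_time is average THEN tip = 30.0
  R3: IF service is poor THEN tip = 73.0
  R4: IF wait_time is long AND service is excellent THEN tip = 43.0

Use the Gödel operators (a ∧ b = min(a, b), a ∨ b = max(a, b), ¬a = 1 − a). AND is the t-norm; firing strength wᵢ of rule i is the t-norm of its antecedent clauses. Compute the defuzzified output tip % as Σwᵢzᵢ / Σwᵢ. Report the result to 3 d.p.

59.907

R1 (z=73.0): average=0.33, excellent=0.47; AND[min(a, b)] → w = 0.33
R2 (z=30.0): acceptable=0.27, average=0.33; AND[min(a, b)] → w = 0.27
R3 (z=73.0): poor=0.70 → w = 0.70
R4 (z=43.0): long=0.32, excellent=0.47; AND[min(a, b)] → w = 0.32
Weighted average = (0.33·73.0 + 0.27·30.0 + 0.70·73.0 + 0.32·43.0) / (0.33 + 0.27 + 0.70 + 0.32)
  = 97.0500 / 1.6200 = 59.907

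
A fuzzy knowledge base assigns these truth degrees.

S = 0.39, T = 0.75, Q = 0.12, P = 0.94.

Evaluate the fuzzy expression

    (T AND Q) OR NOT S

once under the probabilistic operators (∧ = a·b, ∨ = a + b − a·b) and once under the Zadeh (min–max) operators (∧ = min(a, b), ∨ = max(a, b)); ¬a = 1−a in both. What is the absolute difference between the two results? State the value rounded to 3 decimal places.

0.035

Under probabilistic:
  T AND Q = a·b on (0.7500, 0.1200) = 0.0900
  NOT S = 1 − 0.3900 = 0.6100
  (T AND Q) OR NOT S = a + b − a·b on (0.0900, 0.6100) = 0.6451
  → value = 0.6451
Under Zadeh (min–max):
  T AND Q = min(a, b) on (0.75, 0.12) = 0.12
  NOT S = 1 − 0.39 = 0.61
  (T AND Q) OR NOT S = max(a, b) on (0.12, 0.61) = 0.61
  → value = 0.6100
|0.6451 − 0.6100| = 0.035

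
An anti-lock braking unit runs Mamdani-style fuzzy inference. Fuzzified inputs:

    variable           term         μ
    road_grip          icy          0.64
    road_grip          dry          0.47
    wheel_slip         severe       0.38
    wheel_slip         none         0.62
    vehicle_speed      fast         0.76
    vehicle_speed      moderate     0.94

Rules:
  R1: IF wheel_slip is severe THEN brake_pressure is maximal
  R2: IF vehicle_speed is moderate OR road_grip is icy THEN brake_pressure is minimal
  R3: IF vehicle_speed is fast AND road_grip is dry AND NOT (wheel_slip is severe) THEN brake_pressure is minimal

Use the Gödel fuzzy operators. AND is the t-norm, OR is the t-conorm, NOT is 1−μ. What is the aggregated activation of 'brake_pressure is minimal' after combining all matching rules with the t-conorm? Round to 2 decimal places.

R1: severe=0.38 → w = 0.38
R2: moderate=0.94, icy=0.64; OR[max(a, b)] → w = 0.94
R3: fast=0.76, dry=0.47, ¬severe=1−0.38=0.62; AND[min(a, b)] → w = 0.47
Rules with consequent 'minimal': {R2, R3} → strengths 0.94, 0.47
Aggregate via t-conorm [max(a, b)]: 0.94

0.94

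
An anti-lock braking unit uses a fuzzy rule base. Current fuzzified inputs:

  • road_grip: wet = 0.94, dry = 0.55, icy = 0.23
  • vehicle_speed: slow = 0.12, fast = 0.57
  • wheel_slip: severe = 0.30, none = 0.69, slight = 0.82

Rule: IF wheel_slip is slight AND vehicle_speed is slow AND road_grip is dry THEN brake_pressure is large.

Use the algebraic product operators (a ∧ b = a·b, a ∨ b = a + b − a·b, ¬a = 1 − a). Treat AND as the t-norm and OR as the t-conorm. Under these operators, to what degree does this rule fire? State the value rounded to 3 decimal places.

firing strength: slight=0.82, slow=0.12, dry=0.55; AND[a·b] → w = 0.0541

0.054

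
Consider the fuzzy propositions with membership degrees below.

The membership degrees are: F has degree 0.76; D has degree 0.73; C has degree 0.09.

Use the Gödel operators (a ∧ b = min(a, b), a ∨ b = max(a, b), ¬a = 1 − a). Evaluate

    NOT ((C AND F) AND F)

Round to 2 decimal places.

0.91

C AND F = min(a, b) on (0.09, 0.76) = 0.09
(C AND F) AND F = min(a, b) on (0.09, 0.76) = 0.09
NOT ((C AND F) AND F) = 1 − 0.09 = 0.91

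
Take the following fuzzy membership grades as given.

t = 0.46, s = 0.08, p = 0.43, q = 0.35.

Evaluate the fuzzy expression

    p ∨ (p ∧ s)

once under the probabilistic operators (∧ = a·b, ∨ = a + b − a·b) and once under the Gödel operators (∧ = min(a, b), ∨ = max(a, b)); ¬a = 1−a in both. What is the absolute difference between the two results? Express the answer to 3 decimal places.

0.020

Under probabilistic:
  p ∧ s = a·b on (0.4300, 0.0800) = 0.0344
  p ∨ (p ∧ s) = a + b − a·b on (0.4300, 0.0344) = 0.4496
  → value = 0.4496
Under Gödel:
  p ∧ s = min(a, b) on (0.43, 0.08) = 0.08
  p ∨ (p ∧ s) = max(a, b) on (0.43, 0.08) = 0.43
  → value = 0.4300
|0.4496 − 0.4300| = 0.020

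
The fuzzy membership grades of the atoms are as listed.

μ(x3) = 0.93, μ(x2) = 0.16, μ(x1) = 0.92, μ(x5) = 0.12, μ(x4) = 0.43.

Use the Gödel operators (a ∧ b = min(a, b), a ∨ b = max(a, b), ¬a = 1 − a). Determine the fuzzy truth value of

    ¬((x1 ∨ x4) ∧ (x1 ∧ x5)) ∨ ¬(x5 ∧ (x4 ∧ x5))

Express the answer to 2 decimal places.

0.88

x1 ∨ x4 = max(a, b) on (0.92, 0.43) = 0.92
x1 ∧ x5 = min(a, b) on (0.92, 0.12) = 0.12
(x1 ∨ x4) ∧ (x1 ∧ x5) = min(a, b) on (0.92, 0.12) = 0.12
¬((x1 ∨ x4) ∧ (x1 ∧ x5)) = 1 − 0.12 = 0.88
x4 ∧ x5 = min(a, b) on (0.43, 0.12) = 0.12
x5 ∧ (x4 ∧ x5) = min(a, b) on (0.12, 0.12) = 0.12
¬(x5 ∧ (x4 ∧ x5)) = 1 − 0.12 = 0.88
¬((x1 ∨ x4) ∧ (x1 ∧ x5)) ∨ ¬(x5 ∧ (x4 ∧ x5)) = max(a, b) on (0.88, 0.88) = 0.88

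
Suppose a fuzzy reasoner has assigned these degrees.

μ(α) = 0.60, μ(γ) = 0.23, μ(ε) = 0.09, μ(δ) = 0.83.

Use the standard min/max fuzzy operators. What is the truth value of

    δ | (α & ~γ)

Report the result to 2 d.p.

~γ = 1 − 0.23 = 0.77
α & ~γ = min(a, b) on (0.60, 0.77) = 0.60
δ | (α & ~γ) = max(a, b) on (0.83, 0.60) = 0.83

0.83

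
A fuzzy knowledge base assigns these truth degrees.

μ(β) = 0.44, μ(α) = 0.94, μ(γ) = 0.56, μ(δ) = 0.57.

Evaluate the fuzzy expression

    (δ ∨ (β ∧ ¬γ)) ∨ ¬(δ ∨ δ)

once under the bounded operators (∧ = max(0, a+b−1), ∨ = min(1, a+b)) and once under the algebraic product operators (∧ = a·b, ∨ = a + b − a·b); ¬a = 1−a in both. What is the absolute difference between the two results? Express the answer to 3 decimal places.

Under bounded:
  ¬γ = 1 − 0.56 = 0.44
  β ∧ ¬γ = max(0, a+b−1) on (0.44, 0.44) = 0.00
  δ ∨ (β ∧ ¬γ) = min(1, a+b) on (0.57, 0.00) = 0.57
  δ ∨ δ = min(1, a+b) on (0.57, 0.57) = 1.00
  ¬(δ ∨ δ) = 1 − 1.00 = 0.00
  (δ ∨ (β ∧ ¬γ)) ∨ ¬(δ ∨ δ) = min(1, a+b) on (0.57, 0.00) = 0.57
  → value = 0.5700
Under algebraic product:
  ¬γ = 1 − 0.5600 = 0.4400
  β ∧ ¬γ = a·b on (0.4400, 0.4400) = 0.1936
  δ ∨ (β ∧ ¬γ) = a + b − a·b on (0.5700, 0.1936) = 0.6532
  δ ∨ δ = a + b − a·b on (0.5700, 0.5700) = 0.8151
  ¬(δ ∨ δ) = 1 − 0.8151 = 0.1849
  (δ ∨ (β ∧ ¬γ)) ∨ ¬(δ ∨ δ) = a + b − a·b on (0.6532, 0.1849) = 0.7174
  → value = 0.7174
|0.5700 − 0.7174| = 0.147

0.147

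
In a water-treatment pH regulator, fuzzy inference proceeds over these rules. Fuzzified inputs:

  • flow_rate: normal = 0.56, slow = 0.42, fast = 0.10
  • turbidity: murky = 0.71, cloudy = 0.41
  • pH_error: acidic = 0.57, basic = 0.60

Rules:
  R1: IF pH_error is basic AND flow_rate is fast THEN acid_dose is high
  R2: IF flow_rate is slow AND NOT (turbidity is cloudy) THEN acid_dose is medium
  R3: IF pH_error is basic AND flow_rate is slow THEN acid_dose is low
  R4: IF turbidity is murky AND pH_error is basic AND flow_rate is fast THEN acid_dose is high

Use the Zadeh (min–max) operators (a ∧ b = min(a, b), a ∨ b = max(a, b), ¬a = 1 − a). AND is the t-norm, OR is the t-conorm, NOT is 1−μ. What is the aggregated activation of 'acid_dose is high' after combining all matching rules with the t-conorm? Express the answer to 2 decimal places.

0.10

R1: basic=0.60, fast=0.10; AND[min(a, b)] → w = 0.10
R2: slow=0.42, ¬cloudy=1−0.41=0.59; AND[min(a, b)] → w = 0.42
R3: basic=0.60, slow=0.42; AND[min(a, b)] → w = 0.42
R4: murky=0.71, basic=0.60, fast=0.10; AND[min(a, b)] → w = 0.10
Rules with consequent 'high': {R1, R4} → strengths 0.10, 0.10
Aggregate via t-conorm [max(a, b)]: 0.10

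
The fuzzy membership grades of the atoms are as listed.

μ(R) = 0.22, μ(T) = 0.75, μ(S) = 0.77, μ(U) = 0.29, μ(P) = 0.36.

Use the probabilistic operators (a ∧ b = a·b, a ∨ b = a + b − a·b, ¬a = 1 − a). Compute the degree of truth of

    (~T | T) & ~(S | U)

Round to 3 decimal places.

~T = 1 − 0.7500 = 0.2500
~T | T = a + b − a·b on (0.2500, 0.7500) = 0.8125
S | U = a + b − a·b on (0.7700, 0.2900) = 0.8367
~(S | U) = 1 − 0.8367 = 0.1633
(~T | T) & ~(S | U) = a·b on (0.8125, 0.1633) = 0.1327

0.133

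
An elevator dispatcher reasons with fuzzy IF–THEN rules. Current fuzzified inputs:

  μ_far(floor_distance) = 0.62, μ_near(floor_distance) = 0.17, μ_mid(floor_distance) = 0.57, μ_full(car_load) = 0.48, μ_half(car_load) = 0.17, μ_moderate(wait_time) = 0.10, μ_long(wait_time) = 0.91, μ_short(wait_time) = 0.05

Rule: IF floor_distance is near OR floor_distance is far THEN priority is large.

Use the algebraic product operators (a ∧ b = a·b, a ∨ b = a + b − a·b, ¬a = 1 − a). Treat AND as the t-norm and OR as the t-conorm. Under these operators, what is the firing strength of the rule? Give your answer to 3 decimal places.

firing strength: near=0.17, far=0.62; OR[a + b − a·b] → w = 0.6846

0.685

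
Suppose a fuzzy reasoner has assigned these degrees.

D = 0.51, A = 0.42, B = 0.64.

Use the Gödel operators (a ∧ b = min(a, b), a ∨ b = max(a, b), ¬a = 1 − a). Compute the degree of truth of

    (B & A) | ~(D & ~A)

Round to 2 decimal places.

0.49

B & A = min(a, b) on (0.64, 0.42) = 0.42
~A = 1 − 0.42 = 0.58
D & ~A = min(a, b) on (0.51, 0.58) = 0.51
~(D & ~A) = 1 − 0.51 = 0.49
(B & A) | ~(D & ~A) = max(a, b) on (0.42, 0.49) = 0.49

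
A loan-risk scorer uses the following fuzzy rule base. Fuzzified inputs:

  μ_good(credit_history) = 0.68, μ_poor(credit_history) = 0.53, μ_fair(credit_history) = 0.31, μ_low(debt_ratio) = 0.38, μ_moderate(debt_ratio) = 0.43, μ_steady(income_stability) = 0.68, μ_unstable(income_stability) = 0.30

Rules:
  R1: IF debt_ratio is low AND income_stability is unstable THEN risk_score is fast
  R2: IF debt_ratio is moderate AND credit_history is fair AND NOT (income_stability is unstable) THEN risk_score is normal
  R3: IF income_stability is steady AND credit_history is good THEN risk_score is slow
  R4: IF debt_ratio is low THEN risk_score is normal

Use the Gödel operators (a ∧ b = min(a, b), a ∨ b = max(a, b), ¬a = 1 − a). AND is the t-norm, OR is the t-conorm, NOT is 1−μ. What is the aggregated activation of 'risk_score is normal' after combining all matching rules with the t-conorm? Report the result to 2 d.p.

0.38

R1: low=0.38, unstable=0.30; AND[min(a, b)] → w = 0.30
R2: moderate=0.43, fair=0.31, ¬unstable=1−0.30=0.70; AND[min(a, b)] → w = 0.31
R3: steady=0.68, good=0.68; AND[min(a, b)] → w = 0.68
R4: low=0.38 → w = 0.38
Rules with consequent 'normal': {R2, R4} → strengths 0.31, 0.38
Aggregate via t-conorm [max(a, b)]: 0.38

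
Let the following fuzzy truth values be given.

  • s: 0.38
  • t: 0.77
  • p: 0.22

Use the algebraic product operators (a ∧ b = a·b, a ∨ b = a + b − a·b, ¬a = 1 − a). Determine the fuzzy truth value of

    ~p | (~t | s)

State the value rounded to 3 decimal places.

~p = 1 − 0.2200 = 0.7800
~t = 1 − 0.7700 = 0.2300
~t | s = a + b − a·b on (0.2300, 0.3800) = 0.5226
~p | (~t | s) = a + b − a·b on (0.7800, 0.5226) = 0.8950

0.895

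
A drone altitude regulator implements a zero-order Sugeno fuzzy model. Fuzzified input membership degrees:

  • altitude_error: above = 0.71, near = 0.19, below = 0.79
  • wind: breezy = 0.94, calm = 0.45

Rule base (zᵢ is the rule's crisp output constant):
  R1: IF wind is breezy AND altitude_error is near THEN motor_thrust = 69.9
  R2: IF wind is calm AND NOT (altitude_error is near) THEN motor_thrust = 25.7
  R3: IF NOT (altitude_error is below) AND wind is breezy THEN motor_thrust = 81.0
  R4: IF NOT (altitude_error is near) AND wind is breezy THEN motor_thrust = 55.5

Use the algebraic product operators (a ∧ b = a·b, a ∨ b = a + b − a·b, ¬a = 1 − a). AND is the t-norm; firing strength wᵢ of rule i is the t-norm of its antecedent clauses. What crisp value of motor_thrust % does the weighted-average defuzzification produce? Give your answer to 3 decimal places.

R1 (z=69.9): breezy=0.94, near=0.19; AND[a·b] → w = 0.1786
R2 (z=25.7): calm=0.45, ¬near=1−0.19=0.81; AND[a·b] → w = 0.3645
R3 (z=81.0): ¬below=1−0.79=0.21, breezy=0.94; AND[a·b] → w = 0.1974
R4 (z=55.5): ¬near=1−0.19=0.81, breezy=0.94; AND[a·b] → w = 0.7614
Weighted average = (0.1786·69.9 + 0.3645·25.7 + 0.1974·81.0 + 0.7614·55.5) / (0.1786 + 0.3645 + 0.1974 + 0.7614)
  = 80.0989 / 1.5019 = 53.332

53.332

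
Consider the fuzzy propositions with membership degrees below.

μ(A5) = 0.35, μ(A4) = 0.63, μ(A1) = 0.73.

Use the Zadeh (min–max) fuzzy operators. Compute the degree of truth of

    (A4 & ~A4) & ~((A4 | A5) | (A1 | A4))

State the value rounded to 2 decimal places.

~A4 = 1 − 0.63 = 0.37
A4 & ~A4 = min(a, b) on (0.63, 0.37) = 0.37
A4 | A5 = max(a, b) on (0.63, 0.35) = 0.63
A1 | A4 = max(a, b) on (0.73, 0.63) = 0.73
(A4 | A5) | (A1 | A4) = max(a, b) on (0.63, 0.73) = 0.73
~((A4 | A5) | (A1 | A4)) = 1 − 0.73 = 0.27
(A4 & ~A4) & ~((A4 | A5) | (A1 | A4)) = min(a, b) on (0.37, 0.27) = 0.27

0.27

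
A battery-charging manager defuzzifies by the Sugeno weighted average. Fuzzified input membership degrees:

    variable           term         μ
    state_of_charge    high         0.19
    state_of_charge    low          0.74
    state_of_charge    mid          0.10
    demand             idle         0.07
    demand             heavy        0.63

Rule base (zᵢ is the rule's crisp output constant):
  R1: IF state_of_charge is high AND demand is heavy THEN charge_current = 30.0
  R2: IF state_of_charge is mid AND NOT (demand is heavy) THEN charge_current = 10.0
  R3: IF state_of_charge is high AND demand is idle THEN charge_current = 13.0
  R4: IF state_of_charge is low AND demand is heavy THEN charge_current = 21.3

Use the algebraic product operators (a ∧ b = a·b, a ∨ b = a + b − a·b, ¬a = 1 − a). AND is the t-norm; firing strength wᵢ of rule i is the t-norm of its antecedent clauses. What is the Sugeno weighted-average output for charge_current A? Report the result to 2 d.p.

22.11

R1 (z=30.0): high=0.19, heavy=0.63; AND[a·b] → w = 0.1197
R2 (z=10.0): mid=0.10, ¬heavy=1−0.63=0.37; AND[a·b] → w = 0.0370
R3 (z=13.0): high=0.19, idle=0.07; AND[a·b] → w = 0.0133
R4 (z=21.3): low=0.74, heavy=0.63; AND[a·b] → w = 0.4662
Weighted average = (0.1197·30.0 + 0.0370·10.0 + 0.0133·13.0 + 0.4662·21.3) / (0.1197 + 0.0370 + 0.0133 + 0.4662)
  = 14.0640 / 0.6362 = 22.11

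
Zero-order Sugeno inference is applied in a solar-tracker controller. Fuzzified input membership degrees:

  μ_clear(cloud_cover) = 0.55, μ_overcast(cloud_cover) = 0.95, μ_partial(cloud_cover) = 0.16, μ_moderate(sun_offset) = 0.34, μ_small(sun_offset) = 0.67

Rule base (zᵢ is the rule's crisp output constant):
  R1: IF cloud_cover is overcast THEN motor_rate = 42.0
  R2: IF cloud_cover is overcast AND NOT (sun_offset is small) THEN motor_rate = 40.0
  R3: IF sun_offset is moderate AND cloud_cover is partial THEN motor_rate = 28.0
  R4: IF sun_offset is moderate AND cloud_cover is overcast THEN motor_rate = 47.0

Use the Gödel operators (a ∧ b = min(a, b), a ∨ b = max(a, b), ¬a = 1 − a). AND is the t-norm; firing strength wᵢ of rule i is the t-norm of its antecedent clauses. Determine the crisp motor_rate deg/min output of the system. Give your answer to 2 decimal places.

41.33

R1 (z=42.0): overcast=0.95 → w = 0.95
R2 (z=40.0): overcast=0.95, ¬small=1−0.67=0.33; AND[min(a, b)] → w = 0.33
R3 (z=28.0): moderate=0.34, partial=0.16; AND[min(a, b)] → w = 0.16
R4 (z=47.0): moderate=0.34, overcast=0.95; AND[min(a, b)] → w = 0.34
Weighted average = (0.95·42.0 + 0.33·40.0 + 0.16·28.0 + 0.34·47.0) / (0.95 + 0.33 + 0.16 + 0.34)
  = 73.5600 / 1.7800 = 41.33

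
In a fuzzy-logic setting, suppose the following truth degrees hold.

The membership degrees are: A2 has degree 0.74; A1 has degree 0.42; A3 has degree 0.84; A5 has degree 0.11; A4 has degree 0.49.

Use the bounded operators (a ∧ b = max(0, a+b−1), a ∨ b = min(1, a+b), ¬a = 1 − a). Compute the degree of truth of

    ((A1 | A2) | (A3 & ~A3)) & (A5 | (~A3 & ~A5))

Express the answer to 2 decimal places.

0.16

A1 | A2 = min(1, a+b) on (0.42, 0.74) = 1.00
~A3 = 1 − 0.84 = 0.16
A3 & ~A3 = max(0, a+b−1) on (0.84, 0.16) = 0.00
(A1 | A2) | (A3 & ~A3) = min(1, a+b) on (1.00, 0.00) = 1.00
~A3 = 1 − 0.84 = 0.16
~A5 = 1 − 0.11 = 0.89
~A3 & ~A5 = max(0, a+b−1) on (0.16, 0.89) = 0.05
A5 | (~A3 & ~A5) = min(1, a+b) on (0.11, 0.05) = 0.16
((A1 | A2) | (A3 & ~A3)) & (A5 | (~A3 & ~A5)) = max(0, a+b−1) on (1.00, 0.16) = 0.16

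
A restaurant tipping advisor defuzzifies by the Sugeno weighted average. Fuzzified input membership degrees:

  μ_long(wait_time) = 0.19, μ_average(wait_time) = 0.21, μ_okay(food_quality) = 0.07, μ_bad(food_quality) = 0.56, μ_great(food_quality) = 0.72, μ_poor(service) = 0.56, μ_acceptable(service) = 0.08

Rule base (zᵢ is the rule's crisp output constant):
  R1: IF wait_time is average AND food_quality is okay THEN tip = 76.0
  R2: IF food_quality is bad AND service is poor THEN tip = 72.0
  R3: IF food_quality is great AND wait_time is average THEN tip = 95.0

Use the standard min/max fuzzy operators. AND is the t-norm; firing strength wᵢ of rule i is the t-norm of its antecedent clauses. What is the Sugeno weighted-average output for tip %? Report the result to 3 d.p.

78.083

R1 (z=76.0): average=0.21, okay=0.07; AND[min(a, b)] → w = 0.07
R2 (z=72.0): bad=0.56, poor=0.56; AND[min(a, b)] → w = 0.56
R3 (z=95.0): great=0.72, average=0.21; AND[min(a, b)] → w = 0.21
Weighted average = (0.07·76.0 + 0.56·72.0 + 0.21·95.0) / (0.07 + 0.56 + 0.21)
  = 65.5900 / 0.8400 = 78.083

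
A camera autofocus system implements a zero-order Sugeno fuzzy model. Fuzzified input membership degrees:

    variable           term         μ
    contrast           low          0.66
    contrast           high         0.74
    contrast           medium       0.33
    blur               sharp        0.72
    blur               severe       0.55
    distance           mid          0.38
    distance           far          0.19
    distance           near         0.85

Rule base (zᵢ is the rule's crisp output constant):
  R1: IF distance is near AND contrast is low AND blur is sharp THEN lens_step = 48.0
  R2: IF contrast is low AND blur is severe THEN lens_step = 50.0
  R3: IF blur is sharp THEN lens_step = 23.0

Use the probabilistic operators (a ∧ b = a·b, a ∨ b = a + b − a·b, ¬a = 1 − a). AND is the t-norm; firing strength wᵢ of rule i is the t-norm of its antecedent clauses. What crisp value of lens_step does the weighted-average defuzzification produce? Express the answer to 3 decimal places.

36.383

R1 (z=48.0): near=0.85, low=0.66, sharp=0.72; AND[a·b] → w = 0.4039
R2 (z=50.0): low=0.66, severe=0.55; AND[a·b] → w = 0.3630
R3 (z=23.0): sharp=0.72 → w = 0.7200
Weighted average = (0.4039·48.0 + 0.3630·50.0 + 0.7200·23.0) / (0.4039 + 0.3630 + 0.7200)
  = 54.0982 / 1.4869 = 36.383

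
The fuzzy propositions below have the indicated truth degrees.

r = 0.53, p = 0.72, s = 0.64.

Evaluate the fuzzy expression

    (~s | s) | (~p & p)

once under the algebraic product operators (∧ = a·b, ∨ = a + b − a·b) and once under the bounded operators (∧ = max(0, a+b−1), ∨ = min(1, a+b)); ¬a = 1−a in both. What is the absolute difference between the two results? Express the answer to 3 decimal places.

0.184

Under algebraic product:
  ~s = 1 − 0.6400 = 0.3600
  ~s | s = a + b − a·b on (0.3600, 0.6400) = 0.7696
  ~p = 1 − 0.7200 = 0.2800
  ~p & p = a·b on (0.2800, 0.7200) = 0.2016
  (~s | s) | (~p & p) = a + b − a·b on (0.7696, 0.2016) = 0.8160
  → value = 0.8160
Under bounded:
  ~s = 1 − 0.64 = 0.36
  ~s | s = min(1, a+b) on (0.36, 0.64) = 1.00
  ~p = 1 − 0.72 = 0.28
  ~p & p = max(0, a+b−1) on (0.28, 0.72) = 0.00
  (~s | s) | (~p & p) = min(1, a+b) on (1.00, 0.00) = 1.00
  → value = 1.0000
|0.8160 − 1.0000| = 0.184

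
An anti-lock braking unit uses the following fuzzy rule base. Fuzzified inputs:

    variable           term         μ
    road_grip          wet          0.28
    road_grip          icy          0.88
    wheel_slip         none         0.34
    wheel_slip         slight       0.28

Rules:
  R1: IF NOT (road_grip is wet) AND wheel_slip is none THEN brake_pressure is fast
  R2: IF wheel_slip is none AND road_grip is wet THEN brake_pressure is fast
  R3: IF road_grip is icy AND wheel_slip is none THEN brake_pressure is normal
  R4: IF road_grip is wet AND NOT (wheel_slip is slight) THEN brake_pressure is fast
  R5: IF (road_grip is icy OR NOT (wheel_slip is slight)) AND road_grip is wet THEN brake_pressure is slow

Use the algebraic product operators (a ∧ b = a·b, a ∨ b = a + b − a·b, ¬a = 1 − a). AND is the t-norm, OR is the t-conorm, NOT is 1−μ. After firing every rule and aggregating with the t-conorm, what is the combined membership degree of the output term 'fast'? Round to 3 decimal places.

0.454

R1: ¬wet=1−0.28=0.72, none=0.34; AND[a·b] → w = 0.2448
R2: none=0.34, wet=0.28; AND[a·b] → w = 0.0952
R3: icy=0.88, none=0.34; AND[a·b] → w = 0.2992
R4: wet=0.28, ¬slight=1−0.28=0.72; AND[a·b] → w = 0.2016
R5: (icy=0.88 OR ¬slight=1−0.28=0.72) = 0.9664; AND[a·b] with wet=0.28 → w = 0.2706
Rules with consequent 'fast': {R1, R2, R4} → strengths 0.2448, 0.0952, 0.2016
Aggregate via t-conorm [a + b − a·b]: 0.4544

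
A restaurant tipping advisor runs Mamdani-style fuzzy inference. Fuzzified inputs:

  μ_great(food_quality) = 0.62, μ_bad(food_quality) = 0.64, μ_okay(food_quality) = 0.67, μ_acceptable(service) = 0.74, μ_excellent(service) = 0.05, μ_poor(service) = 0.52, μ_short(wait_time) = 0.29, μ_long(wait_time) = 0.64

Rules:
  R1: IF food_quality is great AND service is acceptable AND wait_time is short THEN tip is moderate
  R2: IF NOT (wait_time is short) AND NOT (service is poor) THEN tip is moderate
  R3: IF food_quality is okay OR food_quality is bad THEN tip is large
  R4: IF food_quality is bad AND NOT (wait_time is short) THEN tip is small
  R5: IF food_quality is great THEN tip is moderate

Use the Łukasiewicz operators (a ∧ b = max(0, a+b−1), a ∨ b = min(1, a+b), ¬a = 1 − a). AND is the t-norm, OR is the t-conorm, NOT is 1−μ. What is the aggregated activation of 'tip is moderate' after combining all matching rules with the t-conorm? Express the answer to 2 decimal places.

0.81

R1: great=0.62, acceptable=0.74, short=0.29; AND[max(0, a+b−1)] → w = 0.00
R2: ¬short=1−0.29=0.71, ¬poor=1−0.52=0.48; AND[max(0, a+b−1)] → w = 0.19
R3: okay=0.67, bad=0.64; OR[min(1, a+b)] → w = 1.00
R4: bad=0.64, ¬short=1−0.29=0.71; AND[max(0, a+b−1)] → w = 0.35
R5: great=0.62 → w = 0.62
Rules with consequent 'moderate': {R1, R2, R5} → strengths 0.00, 0.19, 0.62
Aggregate via t-conorm [min(1, a+b)]: 0.81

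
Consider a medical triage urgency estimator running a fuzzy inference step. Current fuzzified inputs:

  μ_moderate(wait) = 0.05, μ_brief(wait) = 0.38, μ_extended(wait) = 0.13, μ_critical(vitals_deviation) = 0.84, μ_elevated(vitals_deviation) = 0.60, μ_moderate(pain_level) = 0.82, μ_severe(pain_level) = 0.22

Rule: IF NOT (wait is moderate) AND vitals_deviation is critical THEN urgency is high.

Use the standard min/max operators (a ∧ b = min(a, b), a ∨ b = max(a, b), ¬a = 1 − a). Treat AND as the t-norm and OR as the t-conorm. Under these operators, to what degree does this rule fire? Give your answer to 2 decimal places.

firing strength: ¬moderate=1−0.05=0.95, critical=0.84; AND[min(a, b)] → w = 0.84

0.84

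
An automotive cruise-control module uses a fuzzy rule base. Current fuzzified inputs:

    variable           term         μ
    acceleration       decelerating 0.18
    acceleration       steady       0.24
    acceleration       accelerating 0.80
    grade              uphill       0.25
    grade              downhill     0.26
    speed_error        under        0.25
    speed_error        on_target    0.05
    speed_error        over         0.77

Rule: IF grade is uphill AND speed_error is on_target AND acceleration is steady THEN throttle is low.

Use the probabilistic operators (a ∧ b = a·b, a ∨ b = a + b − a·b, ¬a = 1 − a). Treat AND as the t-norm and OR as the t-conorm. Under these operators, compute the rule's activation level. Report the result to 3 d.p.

0.003

firing strength: uphill=0.25, on_target=0.05, steady=0.24; AND[a·b] → w = 0.0030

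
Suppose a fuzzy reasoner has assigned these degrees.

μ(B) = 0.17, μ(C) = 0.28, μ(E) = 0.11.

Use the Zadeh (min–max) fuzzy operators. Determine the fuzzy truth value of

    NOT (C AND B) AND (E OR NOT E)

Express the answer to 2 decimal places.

0.83

C AND B = min(a, b) on (0.28, 0.17) = 0.17
NOT (C AND B) = 1 − 0.17 = 0.83
NOT E = 1 − 0.11 = 0.89
E OR NOT E = max(a, b) on (0.11, 0.89) = 0.89
NOT (C AND B) AND (E OR NOT E) = min(a, b) on (0.83, 0.89) = 0.83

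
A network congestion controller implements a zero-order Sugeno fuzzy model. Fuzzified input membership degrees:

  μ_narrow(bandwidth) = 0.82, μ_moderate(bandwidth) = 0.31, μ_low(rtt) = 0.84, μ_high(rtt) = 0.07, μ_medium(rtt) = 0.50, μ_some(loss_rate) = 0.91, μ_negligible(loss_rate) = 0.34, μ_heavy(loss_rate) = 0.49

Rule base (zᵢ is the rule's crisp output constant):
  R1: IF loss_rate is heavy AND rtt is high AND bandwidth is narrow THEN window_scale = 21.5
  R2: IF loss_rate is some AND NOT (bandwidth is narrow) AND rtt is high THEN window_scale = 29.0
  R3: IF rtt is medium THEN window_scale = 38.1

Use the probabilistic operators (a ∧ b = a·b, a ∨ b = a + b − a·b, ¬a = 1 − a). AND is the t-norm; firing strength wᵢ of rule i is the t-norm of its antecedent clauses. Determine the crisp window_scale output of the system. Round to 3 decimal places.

37.041

R1 (z=21.5): heavy=0.49, high=0.07, narrow=0.82; AND[a·b] → w = 0.0281
R2 (z=29.0): some=0.91, ¬narrow=1−0.82=0.18, high=0.07; AND[a·b] → w = 0.0115
R3 (z=38.1): medium=0.50 → w = 0.5000
Weighted average = (0.0281·21.5 + 0.0115·29.0 + 0.5000·38.1) / (0.0281 + 0.0115 + 0.5000)
  = 19.9872 / 0.5396 = 37.041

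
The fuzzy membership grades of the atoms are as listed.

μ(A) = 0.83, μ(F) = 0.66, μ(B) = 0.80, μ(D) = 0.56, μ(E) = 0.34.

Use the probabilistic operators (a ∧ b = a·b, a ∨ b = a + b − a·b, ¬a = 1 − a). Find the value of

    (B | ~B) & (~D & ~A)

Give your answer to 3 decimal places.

0.063

~B = 1 − 0.8000 = 0.2000
B | ~B = a + b − a·b on (0.8000, 0.2000) = 0.8400
~D = 1 − 0.5600 = 0.4400
~A = 1 − 0.8300 = 0.1700
~D & ~A = a·b on (0.4400, 0.1700) = 0.0748
(B | ~B) & (~D & ~A) = a·b on (0.8400, 0.0748) = 0.0628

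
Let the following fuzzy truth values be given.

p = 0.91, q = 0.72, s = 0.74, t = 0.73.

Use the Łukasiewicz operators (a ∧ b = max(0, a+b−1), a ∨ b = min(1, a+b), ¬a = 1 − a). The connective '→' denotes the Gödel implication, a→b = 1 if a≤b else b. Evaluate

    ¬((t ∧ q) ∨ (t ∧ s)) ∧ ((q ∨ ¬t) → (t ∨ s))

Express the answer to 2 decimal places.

0.08

t ∧ q = max(0, a+b−1) on (0.73, 0.72) = 0.45
t ∧ s = max(0, a+b−1) on (0.73, 0.74) = 0.47
(t ∧ q) ∨ (t ∧ s) = min(1, a+b) on (0.45, 0.47) = 0.92
¬((t ∧ q) ∨ (t ∧ s)) = 1 − 0.92 = 0.08
¬t = 1 − 0.73 = 0.27
q ∨ ¬t = min(1, a+b) on (0.72, 0.27) = 0.99
t ∨ s = min(1, a+b) on (0.73, 0.74) = 1.00
(q ∨ ¬t) → (t ∨ s)  [Gödel: 1 if a≤b else b] with a=0.99, b=1.00 → 1.00
¬((t ∧ q) ∨ (t ∧ s)) ∧ ((q ∨ ¬t) → (t ∨ s)) = max(0, a+b−1) on (0.08, 1.00) = 0.08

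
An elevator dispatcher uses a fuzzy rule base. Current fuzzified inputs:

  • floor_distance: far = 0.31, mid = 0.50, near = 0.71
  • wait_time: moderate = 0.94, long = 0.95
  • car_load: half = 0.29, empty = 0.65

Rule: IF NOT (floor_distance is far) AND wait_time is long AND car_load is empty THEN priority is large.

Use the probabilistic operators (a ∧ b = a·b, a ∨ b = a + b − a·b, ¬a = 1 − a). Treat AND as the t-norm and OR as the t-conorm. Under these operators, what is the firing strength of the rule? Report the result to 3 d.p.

firing strength: ¬far=1−0.31=0.69, long=0.95, empty=0.65; AND[a·b] → w = 0.4261

0.426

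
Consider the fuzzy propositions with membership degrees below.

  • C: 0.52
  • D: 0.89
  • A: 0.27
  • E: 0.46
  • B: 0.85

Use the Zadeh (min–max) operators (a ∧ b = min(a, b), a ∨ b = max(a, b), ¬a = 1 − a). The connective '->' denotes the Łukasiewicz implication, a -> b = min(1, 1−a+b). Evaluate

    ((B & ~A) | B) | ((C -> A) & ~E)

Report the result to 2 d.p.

~A = 1 − 0.27 = 0.73
B & ~A = min(a, b) on (0.85, 0.73) = 0.73
(B & ~A) | B = max(a, b) on (0.73, 0.85) = 0.85
C -> A  [Łukasiewicz: min(1, 1−a+b)] with a=0.52, b=0.27 → 0.75
~E = 1 − 0.46 = 0.54
(C -> A) & ~E = min(a, b) on (0.75, 0.54) = 0.54
((B & ~A) | B) | ((C -> A) & ~E) = max(a, b) on (0.85, 0.54) = 0.85

0.85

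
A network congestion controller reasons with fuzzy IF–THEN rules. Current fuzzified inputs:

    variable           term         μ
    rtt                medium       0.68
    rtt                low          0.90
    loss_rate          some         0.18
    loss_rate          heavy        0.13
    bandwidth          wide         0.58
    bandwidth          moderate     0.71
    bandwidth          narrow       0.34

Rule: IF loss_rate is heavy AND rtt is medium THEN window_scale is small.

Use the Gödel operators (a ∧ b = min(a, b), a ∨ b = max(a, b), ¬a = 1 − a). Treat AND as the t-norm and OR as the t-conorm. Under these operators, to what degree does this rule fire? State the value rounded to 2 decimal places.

firing strength: heavy=0.13, medium=0.68; AND[min(a, b)] → w = 0.13

0.13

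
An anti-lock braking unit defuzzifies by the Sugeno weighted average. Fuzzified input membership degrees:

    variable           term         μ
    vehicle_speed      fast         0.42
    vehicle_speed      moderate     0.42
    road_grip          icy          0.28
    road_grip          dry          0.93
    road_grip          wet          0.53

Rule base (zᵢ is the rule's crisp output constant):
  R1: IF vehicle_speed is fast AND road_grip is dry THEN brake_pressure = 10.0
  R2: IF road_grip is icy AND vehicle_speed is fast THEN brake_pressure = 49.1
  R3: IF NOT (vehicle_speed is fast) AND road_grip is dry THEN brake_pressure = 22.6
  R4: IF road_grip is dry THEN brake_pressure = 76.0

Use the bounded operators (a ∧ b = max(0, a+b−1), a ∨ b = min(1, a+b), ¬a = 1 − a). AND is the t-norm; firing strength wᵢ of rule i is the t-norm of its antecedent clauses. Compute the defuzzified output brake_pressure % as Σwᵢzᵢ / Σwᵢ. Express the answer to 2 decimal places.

R1 (z=10.0): fast=0.42, dry=0.93; AND[max(0, a+b−1)] → w = 0.35
R2 (z=49.1): icy=0.28, fast=0.42; AND[max(0, a+b−1)] → w = 0.00
R3 (z=22.6): ¬fast=1−0.42=0.58, dry=0.93; AND[max(0, a+b−1)] → w = 0.51
R4 (z=76.0): dry=0.93 → w = 0.93
Weighted average = (0.35·10.0 + 0.00·49.1 + 0.51·22.6 + 0.93·76.0) / (0.35 + 0.00 + 0.51 + 0.93)
  = 85.7060 / 1.7900 = 47.88

47.88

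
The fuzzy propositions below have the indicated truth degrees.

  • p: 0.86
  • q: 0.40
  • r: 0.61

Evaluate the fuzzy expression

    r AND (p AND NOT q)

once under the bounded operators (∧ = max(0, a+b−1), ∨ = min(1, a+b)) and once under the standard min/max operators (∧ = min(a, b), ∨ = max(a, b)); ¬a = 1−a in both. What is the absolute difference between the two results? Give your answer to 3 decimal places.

Under bounded:
  NOT q = 1 − 0.40 = 0.60
  p AND NOT q = max(0, a+b−1) on (0.86, 0.60) = 0.46
  r AND (p AND NOT q) = max(0, a+b−1) on (0.61, 0.46) = 0.07
  → value = 0.0700
Under standard min/max:
  NOT q = 1 − 0.40 = 0.60
  p AND NOT q = min(a, b) on (0.86, 0.60) = 0.60
  r AND (p AND NOT q) = min(a, b) on (0.61, 0.60) = 0.60
  → value = 0.6000
|0.0700 − 0.6000| = 0.530

0.530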